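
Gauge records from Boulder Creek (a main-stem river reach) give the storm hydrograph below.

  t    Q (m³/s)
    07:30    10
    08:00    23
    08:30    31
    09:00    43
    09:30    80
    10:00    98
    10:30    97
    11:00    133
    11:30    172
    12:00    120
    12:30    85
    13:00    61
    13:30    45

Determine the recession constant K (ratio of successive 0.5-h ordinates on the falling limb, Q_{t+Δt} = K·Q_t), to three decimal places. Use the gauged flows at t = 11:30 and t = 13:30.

K ≈ 0.715

Using the recession-limb readings at t = 11:30 and t = 13:30: Q falls from 172 to 45 m³/s over 4 intervals.
K = (Q₂/Q₁)^(1/4) = (45/172)^(1/4) = 0.715.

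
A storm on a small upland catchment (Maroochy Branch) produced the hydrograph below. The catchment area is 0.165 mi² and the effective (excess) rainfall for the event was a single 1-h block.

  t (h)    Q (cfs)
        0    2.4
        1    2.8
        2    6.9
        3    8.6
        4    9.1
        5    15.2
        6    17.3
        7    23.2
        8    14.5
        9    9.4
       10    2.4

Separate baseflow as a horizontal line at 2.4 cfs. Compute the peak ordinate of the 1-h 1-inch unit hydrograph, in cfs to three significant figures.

Direct runoff: 0.0, 0.4, 4.5, 6.2, 6.7, 12.8, 14.9, 20.8, 12.1, 7.0, 0.0 cfs; ΣQ_DR = 85.40 cfs, peak = 20.8 cfs.
Runoff depth d = ΣQ_DR·Δt / A = 85.40 × 3600 / (0.165 mi²) = 0.8020 in.
The 1-inch UH is the DRH scaled by (1 in)/d, so U_p = 20.8 × 1/0.8020 = 25.9 cfs.

U_p ≈ 25.9 cfs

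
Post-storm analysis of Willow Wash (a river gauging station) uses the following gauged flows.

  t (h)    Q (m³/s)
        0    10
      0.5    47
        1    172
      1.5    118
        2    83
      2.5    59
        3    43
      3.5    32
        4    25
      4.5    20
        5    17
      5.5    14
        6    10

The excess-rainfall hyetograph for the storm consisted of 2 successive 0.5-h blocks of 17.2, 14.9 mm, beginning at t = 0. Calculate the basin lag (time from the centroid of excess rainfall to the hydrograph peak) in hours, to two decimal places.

t_L ≈ 0.52 h

Centroid of excess rainfall: t_c = Σ P_i·t̄_i / ΣP_i = 0.4821 h (block centres at 0.25, 0.75 h).
Hydrograph peak occurs at t = 1 h, so basin lag t_L = 1 − 0.4821 = 0.52 h.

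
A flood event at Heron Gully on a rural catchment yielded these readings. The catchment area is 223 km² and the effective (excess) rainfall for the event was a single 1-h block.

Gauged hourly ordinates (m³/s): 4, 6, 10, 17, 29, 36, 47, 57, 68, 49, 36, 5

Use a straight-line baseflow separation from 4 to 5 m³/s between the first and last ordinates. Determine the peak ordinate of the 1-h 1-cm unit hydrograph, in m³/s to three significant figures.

U_p ≈ 126 m³/s

Direct runoff: 0.00, 1.91, 5.82, 12.73, 24.64, 31.55, 42.45, 52.36, 63.27, 44.18, 31.09, 0.00 m³/s; ΣQ_DR = 310.0 m³/s, peak = 63.27 m³/s.
Runoff depth d = ΣQ_DR·Δt / A = 310.0 × 3600 / (223 km²) = 5.004 mm.
The 1-cm UH is the DRH scaled by (10 mm)/d, so U_p = 63.27 × 10/5.004 = 126 m³/s.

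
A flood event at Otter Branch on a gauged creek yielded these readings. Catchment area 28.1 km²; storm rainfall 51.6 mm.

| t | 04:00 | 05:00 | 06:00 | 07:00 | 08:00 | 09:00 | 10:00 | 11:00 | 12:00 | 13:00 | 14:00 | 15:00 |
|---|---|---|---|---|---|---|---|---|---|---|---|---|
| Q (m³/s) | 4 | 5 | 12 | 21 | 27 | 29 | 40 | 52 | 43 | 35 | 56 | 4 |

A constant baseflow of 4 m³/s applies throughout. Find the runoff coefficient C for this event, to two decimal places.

C ≈ 0.70

ΣQ_DR = 280.0 m³/s; V = ΣQ_DR·Δt = 1.008 × 10^6 m³.
Runoff depth d = V / A = 35.87 mm.
C = d / P = 35.87 / 51.6 = 0.70.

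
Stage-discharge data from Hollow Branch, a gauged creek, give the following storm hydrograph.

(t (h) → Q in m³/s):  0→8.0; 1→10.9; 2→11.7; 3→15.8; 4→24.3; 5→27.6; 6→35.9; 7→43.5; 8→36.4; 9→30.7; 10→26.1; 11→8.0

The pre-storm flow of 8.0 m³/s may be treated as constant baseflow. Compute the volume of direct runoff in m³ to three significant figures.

Direct-runoff ordinates (Q − Q_b): 0.0, 2.9, 3.7, 7.8, 16.3, 19.6, 27.9, 35.5, 28.4, 22.7, 18.1, 0.0 m³/s.
ΣQ_DR = 182.9 m³/s.
With Δt = 1 h = 3600 s, V = ΣQ_DR · Δt = 182.9 × 3600 = 6.58 × 10^5 m³.

V ≈ 6.58 × 10^5 m³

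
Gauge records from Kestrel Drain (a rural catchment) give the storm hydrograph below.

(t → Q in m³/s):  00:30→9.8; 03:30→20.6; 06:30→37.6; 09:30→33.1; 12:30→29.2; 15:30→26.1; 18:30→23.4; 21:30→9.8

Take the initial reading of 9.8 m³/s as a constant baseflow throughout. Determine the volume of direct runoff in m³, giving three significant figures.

Direct-runoff ordinates (Q − Q_b): 0.0, 10.8, 27.8, 23.3, 19.4, 16.3, 13.6, 0.0 m³/s.
ΣQ_DR = 111.2 m³/s.
With Δt = 3 h = 10800 s, V = ΣQ_DR · Δt = 111.2 × 10800 = 1.20 × 10^6 m³.

V ≈ 1.20 × 10^6 m³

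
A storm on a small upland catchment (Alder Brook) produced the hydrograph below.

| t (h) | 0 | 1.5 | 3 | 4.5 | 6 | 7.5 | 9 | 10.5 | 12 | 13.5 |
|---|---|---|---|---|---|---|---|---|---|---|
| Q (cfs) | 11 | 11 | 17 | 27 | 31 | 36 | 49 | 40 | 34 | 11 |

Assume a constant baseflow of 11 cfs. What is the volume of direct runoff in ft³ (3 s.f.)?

V ≈ 8.48 × 10^5 ft³

Direct-runoff ordinates (Q − Q_b): 0.0, 0.0, 6.0, 16.0, 20.0, 25.0, 38.0, 29.0, 23.0, 0.0 cfs.
ΣQ_DR = 157.0 cfs.
With Δt = 1.5 h = 5400 s, V = ΣQ_DR · Δt = 157.0 × 5400 = 8.48 × 10^5 ft³.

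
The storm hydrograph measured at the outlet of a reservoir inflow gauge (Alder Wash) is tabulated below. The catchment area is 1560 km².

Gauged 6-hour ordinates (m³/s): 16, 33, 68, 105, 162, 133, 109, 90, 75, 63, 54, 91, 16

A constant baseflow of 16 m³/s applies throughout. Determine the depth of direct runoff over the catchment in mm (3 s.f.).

d ≈ 11.2 mm

Direct runoff: 0.0, 17.0, 52.0, 89.0, 146.0, 117.0, 93.0, 74.0, 59.0, 47.0, 38.0, 75.0, 0.0 m³/s; ΣQ_DR = 807.0 m³/s.
V = ΣQ_DR · Δt = 807.0 × 21600 s = 1.743 × 10^7 m³.
Over A = 1560 km², depth = V / A = 11.2 mm.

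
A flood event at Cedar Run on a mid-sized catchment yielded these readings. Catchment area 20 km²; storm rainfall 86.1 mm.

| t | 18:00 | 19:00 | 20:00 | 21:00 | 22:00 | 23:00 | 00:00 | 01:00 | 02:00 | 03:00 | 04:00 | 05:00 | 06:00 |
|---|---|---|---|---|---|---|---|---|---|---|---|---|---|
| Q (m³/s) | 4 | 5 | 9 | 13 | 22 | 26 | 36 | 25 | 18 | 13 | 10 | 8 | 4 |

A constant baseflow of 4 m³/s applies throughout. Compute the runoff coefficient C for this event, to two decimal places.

ΣQ_DR = 141.0 m³/s; V = ΣQ_DR·Δt = 5.076 × 10^5 m³.
Runoff depth d = V / A = 25.38 mm.
C = d / P = 25.38 / 86.1 = 0.29.

C ≈ 0.29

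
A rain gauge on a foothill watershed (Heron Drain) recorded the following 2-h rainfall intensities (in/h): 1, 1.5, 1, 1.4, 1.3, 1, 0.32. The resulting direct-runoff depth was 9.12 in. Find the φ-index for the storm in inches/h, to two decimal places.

Only the 6 blocks with intensity above φ contribute runoff: 1, 1.5, 1, 1.4, 1.3, 1 in/h.
Σ(I−φ)·Δt = d  ⇒  (1+1.5+1+1.4+1.3+1 − 6φ)·2 = 9.12
φ = (7.200 − 9.12/2) / 6 = 0.44 in/h.

φ ≈ 0.44 in/h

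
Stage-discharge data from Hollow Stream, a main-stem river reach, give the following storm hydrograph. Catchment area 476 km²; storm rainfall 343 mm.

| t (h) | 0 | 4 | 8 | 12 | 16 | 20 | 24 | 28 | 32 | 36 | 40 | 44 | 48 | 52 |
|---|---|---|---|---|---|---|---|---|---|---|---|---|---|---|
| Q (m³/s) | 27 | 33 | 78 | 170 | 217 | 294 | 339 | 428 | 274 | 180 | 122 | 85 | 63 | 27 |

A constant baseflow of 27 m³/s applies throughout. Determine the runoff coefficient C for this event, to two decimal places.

ΣQ_DR = 1959 m³/s; V = ΣQ_DR·Δt = 2.821 × 10^7 m³.
Runoff depth d = V / A = 59.26 mm.
C = d / P = 59.26 / 343 = 0.17.

C ≈ 0.17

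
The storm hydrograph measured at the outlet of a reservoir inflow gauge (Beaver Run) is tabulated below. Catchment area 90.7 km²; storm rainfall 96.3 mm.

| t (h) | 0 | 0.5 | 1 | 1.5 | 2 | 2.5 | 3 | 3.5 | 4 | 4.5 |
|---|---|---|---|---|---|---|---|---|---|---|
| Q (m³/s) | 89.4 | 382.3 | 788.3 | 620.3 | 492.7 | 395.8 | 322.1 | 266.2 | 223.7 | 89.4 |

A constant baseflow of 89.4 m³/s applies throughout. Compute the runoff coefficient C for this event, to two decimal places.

ΣQ_DR = 2776 m³/s; V = ΣQ_DR·Δt = 4.997 × 10^6 m³.
Runoff depth d = V / A = 55.10 mm.
C = d / P = 55.10 / 96.3 = 0.57.

C ≈ 0.57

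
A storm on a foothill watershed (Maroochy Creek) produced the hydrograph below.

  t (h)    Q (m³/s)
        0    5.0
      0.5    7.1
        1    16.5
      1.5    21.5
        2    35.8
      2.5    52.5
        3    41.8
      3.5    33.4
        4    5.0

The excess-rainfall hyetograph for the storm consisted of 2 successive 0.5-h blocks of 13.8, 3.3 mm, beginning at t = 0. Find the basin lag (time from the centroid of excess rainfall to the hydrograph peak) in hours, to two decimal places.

t_L ≈ 2.15 h

Centroid of excess rainfall: t_c = Σ P_i·t̄_i / ΣP_i = 0.3465 h (block centres at 0.25, 0.75 h).
Hydrograph peak occurs at t = 2.5 h, so basin lag t_L = 2.5 − 0.3465 = 2.15 h.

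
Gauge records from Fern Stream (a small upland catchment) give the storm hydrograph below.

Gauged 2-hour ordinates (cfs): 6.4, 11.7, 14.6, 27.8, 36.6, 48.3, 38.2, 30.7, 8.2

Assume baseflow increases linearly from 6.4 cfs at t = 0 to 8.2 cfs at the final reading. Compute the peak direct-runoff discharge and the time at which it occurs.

Subtracting baseflow gives direct-runoff ordinates: 0.00, 5.08, 7.75, 20.73, 29.30, 40.77, 30.45, 22.73, 0.00 cfs.
The maximum is 40.77 cfs, occurring at the reading for t = 10 h.

Q_p = 40.77 cfs at t = 10 h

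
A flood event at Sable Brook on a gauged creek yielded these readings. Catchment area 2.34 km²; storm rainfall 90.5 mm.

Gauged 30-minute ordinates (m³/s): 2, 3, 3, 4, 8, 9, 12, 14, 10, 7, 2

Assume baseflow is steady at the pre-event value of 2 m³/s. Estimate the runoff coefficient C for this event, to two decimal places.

ΣQ_DR = 52.00 m³/s; V = ΣQ_DR·Δt = 93600 m³.
Runoff depth d = V / A = 40.00 mm.
C = d / P = 40.00 / 90.5 = 0.44.

C ≈ 0.44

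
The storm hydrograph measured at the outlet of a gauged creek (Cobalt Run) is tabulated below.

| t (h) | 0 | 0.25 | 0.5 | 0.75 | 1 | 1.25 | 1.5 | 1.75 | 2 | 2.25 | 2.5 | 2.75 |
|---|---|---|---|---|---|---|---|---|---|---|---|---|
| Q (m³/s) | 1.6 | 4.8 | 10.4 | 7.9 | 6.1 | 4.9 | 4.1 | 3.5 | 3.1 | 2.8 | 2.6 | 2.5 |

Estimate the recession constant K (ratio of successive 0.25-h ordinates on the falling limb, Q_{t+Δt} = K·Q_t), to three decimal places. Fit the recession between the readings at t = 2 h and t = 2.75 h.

Using the recession-limb readings at t = 2 h and t = 2.75 h: Q falls from 3.1 to 2.5 m³/s over 3 intervals.
K = (Q₂/Q₁)^(1/3) = (2.5/3.1)^(1/3) = 0.931.

K ≈ 0.931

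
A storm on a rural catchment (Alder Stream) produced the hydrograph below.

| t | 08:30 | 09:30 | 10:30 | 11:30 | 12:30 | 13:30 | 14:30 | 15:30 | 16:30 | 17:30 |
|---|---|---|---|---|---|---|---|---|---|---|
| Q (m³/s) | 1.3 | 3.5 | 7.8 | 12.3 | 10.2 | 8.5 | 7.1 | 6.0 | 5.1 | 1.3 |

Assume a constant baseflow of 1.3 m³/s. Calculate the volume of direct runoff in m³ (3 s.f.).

V ≈ 1.80 × 10^5 m³

Direct-runoff ordinates (Q − Q_b): 0.0, 2.2, 6.5, 11.0, 8.9, 7.2, 5.8, 4.7, 3.8, 0.0 m³/s.
ΣQ_DR = 50.10 m³/s.
With Δt = 1 h = 3600 s, V = ΣQ_DR · Δt = 50.10 × 3600 = 1.80 × 10^5 m³.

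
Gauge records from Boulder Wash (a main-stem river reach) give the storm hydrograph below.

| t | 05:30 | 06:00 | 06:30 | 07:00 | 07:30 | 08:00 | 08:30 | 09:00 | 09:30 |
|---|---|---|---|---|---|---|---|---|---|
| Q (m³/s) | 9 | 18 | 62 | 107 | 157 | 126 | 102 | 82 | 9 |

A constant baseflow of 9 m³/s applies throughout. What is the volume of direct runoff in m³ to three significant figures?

V ≈ 1.06 × 10^6 m³

Direct-runoff ordinates (Q − Q_b): 0.0, 9.0, 53.0, 98.0, 148.0, 117.0, 93.0, 73.0, 0.0 m³/s.
ΣQ_DR = 591.0 m³/s.
With Δt = 0.5 h = 1800 s, V = ΣQ_DR · Δt = 591.0 × 1800 = 1.06 × 10^6 m³.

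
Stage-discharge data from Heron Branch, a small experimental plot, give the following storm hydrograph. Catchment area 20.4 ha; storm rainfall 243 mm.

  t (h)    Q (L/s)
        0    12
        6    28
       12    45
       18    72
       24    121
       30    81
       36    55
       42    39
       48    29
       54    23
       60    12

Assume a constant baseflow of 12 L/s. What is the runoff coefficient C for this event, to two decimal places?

C ≈ 0.17

ΣQ_DR = 385.0 L/s; V = ΣQ_DR·Δt = 8.316 × 10^6 L.
Runoff depth d = V / A = 40.76 mm.
C = d / P = 40.76 / 243 = 0.17.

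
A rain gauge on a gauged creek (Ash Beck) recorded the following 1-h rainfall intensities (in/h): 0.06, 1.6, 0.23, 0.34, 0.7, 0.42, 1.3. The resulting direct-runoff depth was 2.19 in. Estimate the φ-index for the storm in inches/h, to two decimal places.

φ ≈ 0.47 in/h

Only the 3 blocks with intensity above φ contribute runoff: 1.6, 0.7, 1.3 in/h.
Σ(I−φ)·Δt = d  ⇒  (1.6+0.7+1.3 − 3φ)·1 = 2.19
φ = (3.600 − 2.19/1) / 3 = 0.47 in/h.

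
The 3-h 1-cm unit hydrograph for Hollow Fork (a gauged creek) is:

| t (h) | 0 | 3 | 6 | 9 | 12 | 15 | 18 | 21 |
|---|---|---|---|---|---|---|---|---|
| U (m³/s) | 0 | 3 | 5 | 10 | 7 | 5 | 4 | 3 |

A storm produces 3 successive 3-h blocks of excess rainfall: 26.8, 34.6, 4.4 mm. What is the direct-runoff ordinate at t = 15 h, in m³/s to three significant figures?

By discrete convolution, Q_j = Σ (P_i / 10 mm) · U_{j−i}.
At t = 15 h (j=5): Q = (26.8/10)·5 + (34.6/10)·7 + (4.4/10)·10 = 42.0 m³/s.

Q ≈ 42.0 m³/s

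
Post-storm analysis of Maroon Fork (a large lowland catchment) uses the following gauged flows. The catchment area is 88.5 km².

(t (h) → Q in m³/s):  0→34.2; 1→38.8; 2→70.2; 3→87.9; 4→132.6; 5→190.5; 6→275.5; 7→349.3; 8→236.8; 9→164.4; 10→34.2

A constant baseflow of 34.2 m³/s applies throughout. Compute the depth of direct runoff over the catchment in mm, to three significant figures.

Direct runoff: 0.0, 4.6, 36.0, 53.7, 98.4, 156.3, 241.3, 315.1, 202.6, 130.2, 0.0 m³/s; ΣQ_DR = 1238 m³/s.
V = ΣQ_DR · Δt = 1238 × 3600 s = 4.458 × 10^6 m³.
Over A = 88.5 km², depth = V / A = 50.4 mm.

d ≈ 50.4 mm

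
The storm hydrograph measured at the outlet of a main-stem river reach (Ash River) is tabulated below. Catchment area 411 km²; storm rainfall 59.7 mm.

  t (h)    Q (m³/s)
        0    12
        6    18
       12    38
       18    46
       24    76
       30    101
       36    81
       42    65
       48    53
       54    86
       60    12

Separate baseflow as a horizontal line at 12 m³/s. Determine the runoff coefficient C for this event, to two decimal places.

ΣQ_DR = 456.0 m³/s; V = ΣQ_DR·Δt = 9.850 × 10^6 m³.
Runoff depth d = V / A = 23.96 mm.
C = d / P = 23.96 / 59.7 = 0.40.

C ≈ 0.40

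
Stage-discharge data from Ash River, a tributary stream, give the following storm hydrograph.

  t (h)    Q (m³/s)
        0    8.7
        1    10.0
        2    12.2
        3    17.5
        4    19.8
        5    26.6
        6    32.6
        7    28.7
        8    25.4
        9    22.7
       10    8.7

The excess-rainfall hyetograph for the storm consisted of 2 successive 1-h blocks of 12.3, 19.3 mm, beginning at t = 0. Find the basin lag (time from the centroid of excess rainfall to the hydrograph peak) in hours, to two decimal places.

Centroid of excess rainfall: t_c = Σ P_i·t̄_i / ΣP_i = 1.1108 h (block centres at 0.5, 1.5 h).
Hydrograph peak occurs at t = 6 h, so basin lag t_L = 6 − 1.1108 = 4.89 h.

t_L ≈ 4.89 h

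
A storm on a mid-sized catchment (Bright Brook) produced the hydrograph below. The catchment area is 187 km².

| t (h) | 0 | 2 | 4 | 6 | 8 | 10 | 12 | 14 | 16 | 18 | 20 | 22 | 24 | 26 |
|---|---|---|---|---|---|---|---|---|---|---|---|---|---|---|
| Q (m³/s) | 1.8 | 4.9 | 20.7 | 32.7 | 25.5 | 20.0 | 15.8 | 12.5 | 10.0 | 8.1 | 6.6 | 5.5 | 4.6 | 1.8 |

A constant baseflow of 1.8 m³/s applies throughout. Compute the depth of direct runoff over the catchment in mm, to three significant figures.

d ≈ 5.59 mm

Direct runoff: 0.0, 3.1, 18.9, 30.9, 23.7, 18.2, 14.0, 10.7, 8.2, 6.3, 4.8, 3.7, 2.8, 0.0 m³/s; ΣQ_DR = 145.3 m³/s.
V = ΣQ_DR · Δt = 145.3 × 7200 s = 1.046 × 10^6 m³.
Over A = 187 km², depth = V / A = 5.59 mm.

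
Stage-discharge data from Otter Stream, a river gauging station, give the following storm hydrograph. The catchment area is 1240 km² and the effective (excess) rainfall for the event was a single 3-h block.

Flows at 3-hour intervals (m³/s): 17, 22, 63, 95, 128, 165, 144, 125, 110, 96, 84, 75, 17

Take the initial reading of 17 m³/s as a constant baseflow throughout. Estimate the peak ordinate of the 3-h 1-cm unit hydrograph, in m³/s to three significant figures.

U_p ≈ 185 m³/s

Direct runoff: 0.0, 5.0, 46.0, 78.0, 111.0, 148.0, 127.0, 108.0, 93.0, 79.0, 67.0, 58.0, 0.0 m³/s; ΣQ_DR = 920.0 m³/s, peak = 148.0 m³/s.
Runoff depth d = ΣQ_DR·Δt / A = 920.0 × 10800 / (1240 km²) = 8.013 mm.
The 1-cm UH is the DRH scaled by (10 mm)/d, so U_p = 148.0 × 10/8.013 = 185 m³/s.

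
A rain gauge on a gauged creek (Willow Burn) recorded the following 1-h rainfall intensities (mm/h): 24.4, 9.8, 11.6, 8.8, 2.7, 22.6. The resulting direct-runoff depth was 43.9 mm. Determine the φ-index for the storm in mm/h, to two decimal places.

Only the 5 blocks with intensity above φ contribute runoff: 24.4, 9.8, 11.6, 8.8, 22.6 mm/h.
Σ(I−φ)·Δt = d  ⇒  (24.4+9.8+11.6+8.8+22.6 − 5φ)·1 = 43.9
φ = (77.20 − 43.9/1) / 5 = 6.66 mm/h.

φ ≈ 6.66 mm/h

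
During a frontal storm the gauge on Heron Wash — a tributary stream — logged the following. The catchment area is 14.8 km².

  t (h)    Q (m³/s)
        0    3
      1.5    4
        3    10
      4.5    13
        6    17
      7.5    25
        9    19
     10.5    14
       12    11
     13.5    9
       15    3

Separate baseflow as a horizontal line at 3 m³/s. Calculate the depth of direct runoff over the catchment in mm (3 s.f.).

Direct runoff: 0.0, 1.0, 7.0, 10.0, 14.0, 22.0, 16.0, 11.0, 8.0, 6.0, 0.0 m³/s; ΣQ_DR = 95.00 m³/s.
V = ΣQ_DR · Δt = 95.00 × 5400 s = 5.130 × 10^5 m³.
Over A = 14.8 km², depth = V / A = 34.7 mm.

d ≈ 34.7 mm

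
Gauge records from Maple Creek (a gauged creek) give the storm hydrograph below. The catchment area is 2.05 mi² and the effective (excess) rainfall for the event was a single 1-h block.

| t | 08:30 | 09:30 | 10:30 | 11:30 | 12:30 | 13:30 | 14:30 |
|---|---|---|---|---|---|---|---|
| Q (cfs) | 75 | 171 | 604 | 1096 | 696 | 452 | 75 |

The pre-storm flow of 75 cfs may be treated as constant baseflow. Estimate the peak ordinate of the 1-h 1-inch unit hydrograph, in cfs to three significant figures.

U_p ≈ 511 cfs

Direct runoff: 0.0, 96.0, 529.0, 1021.0, 621.0, 377.0, 0.0 cfs; ΣQ_DR = 2644 cfs, peak = 1021.0 cfs.
Runoff depth d = ΣQ_DR·Δt / A = 2644 × 3600 / (2.05 mi²) = 1.999 in.
The 1-inch UH is the DRH scaled by (1 in)/d, so U_p = 1021.0 × 1/1.999 = 511 cfs.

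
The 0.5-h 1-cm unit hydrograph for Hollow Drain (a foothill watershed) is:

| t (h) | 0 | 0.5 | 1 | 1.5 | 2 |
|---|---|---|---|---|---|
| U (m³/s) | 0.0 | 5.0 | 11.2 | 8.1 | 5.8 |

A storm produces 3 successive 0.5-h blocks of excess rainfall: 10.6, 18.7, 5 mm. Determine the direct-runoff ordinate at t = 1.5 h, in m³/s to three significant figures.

By discrete convolution, Q_j = Σ (P_i / 10 mm) · U_{j−i}.
At t = 1.5 h (j=3): Q = (10.6/10)·8.1 + (18.7/10)·11.2 + (5/10)·5.0 = 32.0 m³/s.

Q ≈ 32.0 m³/s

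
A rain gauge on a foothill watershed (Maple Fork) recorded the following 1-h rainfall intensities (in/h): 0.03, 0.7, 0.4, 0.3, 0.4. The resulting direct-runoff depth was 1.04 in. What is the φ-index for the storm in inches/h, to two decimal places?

Only the 4 blocks with intensity above φ contribute runoff: 0.7, 0.4, 0.3, 0.4 in/h.
Σ(I−φ)·Δt = d  ⇒  (0.7+0.4+0.3+0.4 − 4φ)·1 = 1.04
φ = (1.800 − 1.04/1) / 4 = 0.19 in/h.

φ ≈ 0.19 in/h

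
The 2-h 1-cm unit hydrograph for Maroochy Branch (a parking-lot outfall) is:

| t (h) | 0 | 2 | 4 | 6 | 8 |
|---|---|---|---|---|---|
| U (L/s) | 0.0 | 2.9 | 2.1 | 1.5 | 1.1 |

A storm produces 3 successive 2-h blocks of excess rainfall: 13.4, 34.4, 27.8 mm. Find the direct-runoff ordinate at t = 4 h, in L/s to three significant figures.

By discrete convolution, Q_j = Σ (P_i / 10 mm) · U_{j−i}.
At t = 4 h (j=2): Q = (13.4/10)·2.1 + (34.4/10)·2.9 + (27.8/10)·0.0 = 12.8 L/s.

Q ≈ 12.8 L/s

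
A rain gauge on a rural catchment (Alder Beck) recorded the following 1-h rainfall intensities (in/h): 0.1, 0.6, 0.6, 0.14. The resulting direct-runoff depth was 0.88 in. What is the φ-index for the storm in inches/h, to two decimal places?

Only the 2 blocks with intensity above φ contribute runoff: 0.6, 0.6 in/h.
Σ(I−φ)·Δt = d  ⇒  (0.6+0.6 − 2φ)·1 = 0.88
φ = (1.200 − 0.88/1) / 2 = 0.16 in/h.

φ ≈ 0.16 in/h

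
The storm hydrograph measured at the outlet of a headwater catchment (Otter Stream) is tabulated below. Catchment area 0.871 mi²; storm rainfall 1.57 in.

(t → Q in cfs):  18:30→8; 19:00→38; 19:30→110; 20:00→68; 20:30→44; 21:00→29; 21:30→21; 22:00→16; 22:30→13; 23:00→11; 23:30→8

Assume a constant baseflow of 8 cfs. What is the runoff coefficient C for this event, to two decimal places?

ΣQ_DR = 278.0 cfs; V = ΣQ_DR·Δt = 5.004 × 10^5 ft³.
Runoff depth d = V / A = 0.2473 in.
C = d / P = 0.2473 / 1.57 = 0.16.

C ≈ 0.16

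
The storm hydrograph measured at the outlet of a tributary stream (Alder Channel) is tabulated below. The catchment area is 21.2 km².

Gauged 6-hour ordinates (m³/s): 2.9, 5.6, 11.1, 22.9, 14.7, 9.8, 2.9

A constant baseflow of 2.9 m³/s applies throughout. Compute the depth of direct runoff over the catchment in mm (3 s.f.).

Direct runoff: 0.0, 2.7, 8.2, 20.0, 11.8, 6.9, 0.0 m³/s; ΣQ_DR = 49.60 m³/s.
V = ΣQ_DR · Δt = 49.60 × 21600 s = 1.071 × 10^6 m³.
Over A = 21.2 km², depth = V / A = 50.5 mm.

d ≈ 50.5 mm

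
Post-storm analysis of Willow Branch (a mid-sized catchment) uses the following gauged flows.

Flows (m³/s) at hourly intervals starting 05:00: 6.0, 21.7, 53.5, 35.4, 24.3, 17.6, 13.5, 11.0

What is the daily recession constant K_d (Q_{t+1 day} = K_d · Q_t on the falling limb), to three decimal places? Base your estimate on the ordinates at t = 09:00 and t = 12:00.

Between t = 09:00 and t = 12:00 the flow falls from 24.3 to 11.0 m³/s over 3×1 h = 3 h.
Per-interval ratio K = (11.0/24.3)^(1/3) = 0.7678; K_d = K^(24/1) = 0.002.

K_d ≈ 0.002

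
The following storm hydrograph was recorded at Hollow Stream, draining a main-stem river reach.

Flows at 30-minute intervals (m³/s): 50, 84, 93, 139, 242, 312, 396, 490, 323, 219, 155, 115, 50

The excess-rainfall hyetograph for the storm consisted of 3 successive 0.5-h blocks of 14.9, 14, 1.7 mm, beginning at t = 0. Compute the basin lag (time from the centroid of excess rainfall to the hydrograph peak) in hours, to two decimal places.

t_L ≈ 2.97 h

Centroid of excess rainfall: t_c = Σ P_i·t̄_i / ΣP_i = 0.5343 h (block centres at 0.25, 0.75, 1.25 h).
Hydrograph peak occurs at t = 3.5 h, so basin lag t_L = 3.5 − 0.5343 = 2.97 h.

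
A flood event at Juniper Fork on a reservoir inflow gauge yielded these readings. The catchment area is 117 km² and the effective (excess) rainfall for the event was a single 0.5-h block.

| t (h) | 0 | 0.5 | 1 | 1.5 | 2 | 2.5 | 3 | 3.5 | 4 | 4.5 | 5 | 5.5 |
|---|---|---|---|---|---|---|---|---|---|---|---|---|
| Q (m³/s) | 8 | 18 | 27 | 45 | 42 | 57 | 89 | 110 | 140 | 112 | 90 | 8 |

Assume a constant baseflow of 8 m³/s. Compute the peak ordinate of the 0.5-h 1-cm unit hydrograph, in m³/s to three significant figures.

U_p ≈ 132 m³/s

Direct runoff: 0.0, 10.0, 19.0, 37.0, 34.0, 49.0, 81.0, 102.0, 132.0, 104.0, 82.0, 0.0 m³/s; ΣQ_DR = 650.0 m³/s, peak = 132.0 m³/s.
Runoff depth d = ΣQ_DR·Δt / A = 650.0 × 1800 / (117 km²) = 10.00 mm.
The 1-cm UH is the DRH scaled by (10 mm)/d, so U_p = 132.0 × 10/10.00 = 132 m³/s.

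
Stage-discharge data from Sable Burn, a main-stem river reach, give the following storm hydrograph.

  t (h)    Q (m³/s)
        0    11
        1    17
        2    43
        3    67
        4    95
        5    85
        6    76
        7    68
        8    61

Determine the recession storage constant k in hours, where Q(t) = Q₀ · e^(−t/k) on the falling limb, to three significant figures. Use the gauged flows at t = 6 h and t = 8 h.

k ≈ 9.10 h

On the falling limb, Q drops from 76 to 61 m³/s between t = 6 h and t = 8 h (Δt = 2 h).
k = −Δt / ln(Q₂/Q₁) = −2 / ln(61/76) = 9.10 h.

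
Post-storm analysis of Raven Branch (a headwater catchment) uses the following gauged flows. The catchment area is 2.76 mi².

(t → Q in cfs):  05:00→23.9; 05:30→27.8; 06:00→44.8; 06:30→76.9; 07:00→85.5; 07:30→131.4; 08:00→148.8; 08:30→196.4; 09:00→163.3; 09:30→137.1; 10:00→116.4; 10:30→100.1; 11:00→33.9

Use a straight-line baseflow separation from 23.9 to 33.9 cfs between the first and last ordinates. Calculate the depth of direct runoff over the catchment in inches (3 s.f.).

d ≈ 0.256 in

Direct runoff: 0.00, 3.07, 19.23, 50.50, 58.27, 103.33, 119.90, 166.67, 132.73, 105.70, 84.17, 67.03, 0.00 cfs; ΣQ_DR = 910.6 cfs.
V = ΣQ_DR · Δt = 910.6 × 1800 s = 1.639 × 10^6 ft³.
Over A = 2.76 mi², depth = V / A = 0.256 in.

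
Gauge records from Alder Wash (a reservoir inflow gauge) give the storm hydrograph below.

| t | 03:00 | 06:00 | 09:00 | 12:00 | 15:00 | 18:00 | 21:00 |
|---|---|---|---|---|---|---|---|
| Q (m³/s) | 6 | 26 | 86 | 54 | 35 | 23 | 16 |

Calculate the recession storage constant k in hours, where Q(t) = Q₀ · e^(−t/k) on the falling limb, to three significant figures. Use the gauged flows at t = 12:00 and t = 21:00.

k ≈ 7.40 h

On the falling limb, Q drops from 54 to 16 m³/s between t = 12:00 and t = 21:00 (Δt = 9 h).
k = −Δt / ln(Q₂/Q₁) = −9 / ln(16/54) = 7.40 h.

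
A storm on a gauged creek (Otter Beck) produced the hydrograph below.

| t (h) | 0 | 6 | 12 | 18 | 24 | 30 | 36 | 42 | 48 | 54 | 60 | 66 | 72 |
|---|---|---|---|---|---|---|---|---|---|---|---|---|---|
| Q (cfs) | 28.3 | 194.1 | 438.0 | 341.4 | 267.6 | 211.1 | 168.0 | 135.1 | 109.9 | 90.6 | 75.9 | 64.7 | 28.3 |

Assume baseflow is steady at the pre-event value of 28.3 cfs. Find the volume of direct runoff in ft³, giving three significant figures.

Direct-runoff ordinates (Q − Q_b): 0.0, 165.8, 409.7, 313.1, 239.3, 182.8, 139.7, 106.8, 81.6, 62.3, 47.6, 36.4, 0.0 cfs.
ΣQ_DR = 1785 cfs.
With Δt = 6 h = 21600 s, V = ΣQ_DR · Δt = 1785 × 21600 = 3.86 × 10^7 ft³.

V ≈ 3.86 × 10^7 ft³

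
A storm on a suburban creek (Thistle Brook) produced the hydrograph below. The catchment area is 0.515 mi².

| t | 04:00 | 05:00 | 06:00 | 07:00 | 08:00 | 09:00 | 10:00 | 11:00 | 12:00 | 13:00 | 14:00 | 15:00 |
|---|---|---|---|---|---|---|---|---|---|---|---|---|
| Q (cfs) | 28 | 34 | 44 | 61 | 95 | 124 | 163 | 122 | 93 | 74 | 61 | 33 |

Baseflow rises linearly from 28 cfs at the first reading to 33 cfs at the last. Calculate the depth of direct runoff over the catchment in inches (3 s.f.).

d ≈ 1.70 in

Direct runoff: 0.00, 5.55, 15.09, 31.64, 65.18, 93.73, 132.27, 90.82, 61.36, 41.91, 28.45, 0.00 cfs; ΣQ_DR = 566.0 cfs.
V = ΣQ_DR · Δt = 566.0 × 3600 s = 2.038 × 10^6 ft³.
Over A = 0.515 mi², depth = V / A = 1.70 in.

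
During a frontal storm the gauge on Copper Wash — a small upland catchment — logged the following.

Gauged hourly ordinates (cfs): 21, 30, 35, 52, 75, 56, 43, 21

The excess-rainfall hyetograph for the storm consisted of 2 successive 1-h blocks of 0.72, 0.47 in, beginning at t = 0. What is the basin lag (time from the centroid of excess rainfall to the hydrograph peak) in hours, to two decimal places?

Centroid of excess rainfall: t_c = Σ P_i·t̄_i / ΣP_i = 0.8950 h (block centres at 0.5, 1.5 h).
Hydrograph peak occurs at t = 4 h, so basin lag t_L = 4 − 0.8950 = 3.11 h.

t_L ≈ 3.11 h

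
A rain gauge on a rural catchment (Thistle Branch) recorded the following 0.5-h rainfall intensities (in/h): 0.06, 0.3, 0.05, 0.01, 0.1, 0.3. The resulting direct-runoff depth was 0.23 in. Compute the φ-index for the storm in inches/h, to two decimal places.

Only the 3 blocks with intensity above φ contribute runoff: 0.3, 0.1, 0.3 in/h.
Σ(I−φ)·Δt = d  ⇒  (0.3+0.1+0.3 − 3φ)·0.5 = 0.23
φ = (0.7000 − 0.23/0.5) / 3 = 0.08 in/h.

φ ≈ 0.08 in/h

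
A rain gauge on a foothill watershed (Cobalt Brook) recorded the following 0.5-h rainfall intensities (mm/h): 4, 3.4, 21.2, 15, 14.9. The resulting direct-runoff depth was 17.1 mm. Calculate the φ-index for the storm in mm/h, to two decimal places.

φ ≈ 5.63 mm/h

Only the 3 blocks with intensity above φ contribute runoff: 21.2, 15, 14.9 mm/h.
Σ(I−φ)·Δt = d  ⇒  (21.2+15+14.9 − 3φ)·0.5 = 17.1
φ = (51.10 − 17.1/0.5) / 3 = 5.63 mm/h.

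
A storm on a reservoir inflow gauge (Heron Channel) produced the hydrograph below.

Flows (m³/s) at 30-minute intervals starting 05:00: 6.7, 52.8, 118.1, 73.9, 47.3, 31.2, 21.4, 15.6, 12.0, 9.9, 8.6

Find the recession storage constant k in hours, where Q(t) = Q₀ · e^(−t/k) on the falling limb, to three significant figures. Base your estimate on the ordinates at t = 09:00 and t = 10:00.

On the falling limb, Q drops from 12.0 to 8.6 m³/s between t = 09:00 and t = 10:00 (Δt = 1 h).
k = −Δt / ln(Q₂/Q₁) = −1 / ln(8.6/12.0) = 3.00 h.

k ≈ 3.00 h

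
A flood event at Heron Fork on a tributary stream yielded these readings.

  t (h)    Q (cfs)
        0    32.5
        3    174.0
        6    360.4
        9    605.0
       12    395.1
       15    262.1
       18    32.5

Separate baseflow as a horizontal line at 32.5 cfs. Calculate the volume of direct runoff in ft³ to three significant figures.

V ≈ 1.76 × 10^7 ft³

Direct-runoff ordinates (Q − Q_b): 0.0, 141.5, 327.9, 572.5, 362.6, 229.6, 0.0 cfs.
ΣQ_DR = 1634 cfs.
With Δt = 3 h = 10800 s, V = ΣQ_DR · Δt = 1634 × 10800 = 1.76 × 10^7 ft³.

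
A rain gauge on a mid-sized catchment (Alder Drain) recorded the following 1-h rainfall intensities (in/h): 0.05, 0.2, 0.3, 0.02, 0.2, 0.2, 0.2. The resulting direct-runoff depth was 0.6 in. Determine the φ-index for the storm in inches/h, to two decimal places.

φ ≈ 0.10 in/h

Only the 5 blocks with intensity above φ contribute runoff: 0.2, 0.3, 0.2, 0.2, 0.2 in/h.
Σ(I−φ)·Δt = d  ⇒  (0.2+0.3+0.2+0.2+0.2 − 5φ)·1 = 0.6
φ = (1.100 − 0.6/1) / 5 = 0.10 in/h.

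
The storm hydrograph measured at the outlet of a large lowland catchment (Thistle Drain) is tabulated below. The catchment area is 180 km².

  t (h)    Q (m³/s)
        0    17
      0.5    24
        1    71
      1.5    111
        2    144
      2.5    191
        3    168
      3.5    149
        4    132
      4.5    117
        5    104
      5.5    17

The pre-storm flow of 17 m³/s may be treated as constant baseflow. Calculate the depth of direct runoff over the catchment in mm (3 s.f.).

d ≈ 10.4 mm

Direct runoff: 0.0, 7.0, 54.0, 94.0, 127.0, 174.0, 151.0, 132.0, 115.0, 100.0, 87.0, 0.0 m³/s; ΣQ_DR = 1041 m³/s.
V = ΣQ_DR · Δt = 1041 × 1800 s = 1.874 × 10^6 m³.
Over A = 180 km², depth = V / A = 10.4 mm.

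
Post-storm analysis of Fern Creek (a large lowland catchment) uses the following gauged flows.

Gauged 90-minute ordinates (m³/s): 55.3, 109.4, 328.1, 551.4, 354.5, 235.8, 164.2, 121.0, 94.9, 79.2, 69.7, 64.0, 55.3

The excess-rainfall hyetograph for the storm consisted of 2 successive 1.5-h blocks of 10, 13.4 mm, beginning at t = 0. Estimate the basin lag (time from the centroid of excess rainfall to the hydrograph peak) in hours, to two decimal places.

t_L ≈ 2.89 h

Centroid of excess rainfall: t_c = Σ P_i·t̄_i / ΣP_i = 1.6090 h (block centres at 0.75, 2.25 h).
Hydrograph peak occurs at t = 4.5 h, so basin lag t_L = 4.5 − 1.6090 = 2.89 h.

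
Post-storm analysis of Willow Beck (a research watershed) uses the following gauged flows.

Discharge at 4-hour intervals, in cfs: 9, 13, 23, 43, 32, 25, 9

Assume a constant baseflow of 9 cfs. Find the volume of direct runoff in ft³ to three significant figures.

Direct-runoff ordinates (Q − Q_b): 0.0, 4.0, 14.0, 34.0, 23.0, 16.0, 0.0 cfs.
ΣQ_DR = 91.00 cfs.
With Δt = 4 h = 14400 s, V = ΣQ_DR · Δt = 91.00 × 14400 = 1.31 × 10^6 ft³.

V ≈ 1.31 × 10^6 ft³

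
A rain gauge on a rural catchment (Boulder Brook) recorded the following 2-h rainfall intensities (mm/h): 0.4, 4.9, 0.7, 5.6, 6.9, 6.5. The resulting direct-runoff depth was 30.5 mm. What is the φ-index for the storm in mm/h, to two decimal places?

Only the 4 blocks with intensity above φ contribute runoff: 4.9, 5.6, 6.9, 6.5 mm/h.
Σ(I−φ)·Δt = d  ⇒  (4.9+5.6+6.9+6.5 − 4φ)·2 = 30.5
φ = (23.90 − 30.5/2) / 4 = 2.16 mm/h.

φ ≈ 2.16 mm/h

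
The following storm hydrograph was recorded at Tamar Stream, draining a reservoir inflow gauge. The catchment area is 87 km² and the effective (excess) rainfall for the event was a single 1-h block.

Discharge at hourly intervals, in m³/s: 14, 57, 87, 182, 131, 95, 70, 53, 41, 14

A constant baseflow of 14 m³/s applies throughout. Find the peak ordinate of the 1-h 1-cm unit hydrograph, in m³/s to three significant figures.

U_p ≈ 67.2 m³/s

Direct runoff: 0.0, 43.0, 73.0, 168.0, 117.0, 81.0, 56.0, 39.0, 27.0, 0.0 m³/s; ΣQ_DR = 604.0 m³/s, peak = 168.0 m³/s.
Runoff depth d = ΣQ_DR·Δt / A = 604.0 × 3600 / (87 km²) = 24.99 mm.
The 1-cm UH is the DRH scaled by (10 mm)/d, so U_p = 168.0 × 10/24.99 = 67.2 m³/s.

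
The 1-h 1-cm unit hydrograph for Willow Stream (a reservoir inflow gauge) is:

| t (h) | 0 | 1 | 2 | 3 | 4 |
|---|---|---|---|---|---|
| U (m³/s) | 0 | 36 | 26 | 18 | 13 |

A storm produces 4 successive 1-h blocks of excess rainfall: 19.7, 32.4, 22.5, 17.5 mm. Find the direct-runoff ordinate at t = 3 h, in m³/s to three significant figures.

By discrete convolution, Q_j = Σ (P_i / 10 mm) · U_{j−i}.
At t = 3 h (j=3): Q = (19.7/10)·18 + (32.4/10)·26 + (22.5/10)·36 + (17.5/10)·0 = 201 m³/s.

Q ≈ 201 m³/s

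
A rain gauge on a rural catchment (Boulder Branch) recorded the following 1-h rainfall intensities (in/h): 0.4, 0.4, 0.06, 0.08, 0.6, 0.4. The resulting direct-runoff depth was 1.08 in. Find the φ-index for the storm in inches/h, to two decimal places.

φ ≈ 0.18 in/h

Only the 4 blocks with intensity above φ contribute runoff: 0.4, 0.4, 0.6, 0.4 in/h.
Σ(I−φ)·Δt = d  ⇒  (0.4+0.4+0.6+0.4 − 4φ)·1 = 1.08
φ = (1.800 − 1.08/1) / 4 = 0.18 in/h.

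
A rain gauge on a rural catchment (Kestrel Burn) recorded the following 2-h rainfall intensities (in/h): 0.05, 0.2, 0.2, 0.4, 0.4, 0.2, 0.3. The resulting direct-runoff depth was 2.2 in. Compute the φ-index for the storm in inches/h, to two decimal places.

φ ≈ 0.10 in/h

Only the 6 blocks with intensity above φ contribute runoff: 0.2, 0.2, 0.4, 0.4, 0.2, 0.3 in/h.
Σ(I−φ)·Δt = d  ⇒  (0.2+0.2+0.4+0.4+0.2+0.3 − 6φ)·2 = 2.2
φ = (1.700 − 2.2/2) / 6 = 0.10 in/h.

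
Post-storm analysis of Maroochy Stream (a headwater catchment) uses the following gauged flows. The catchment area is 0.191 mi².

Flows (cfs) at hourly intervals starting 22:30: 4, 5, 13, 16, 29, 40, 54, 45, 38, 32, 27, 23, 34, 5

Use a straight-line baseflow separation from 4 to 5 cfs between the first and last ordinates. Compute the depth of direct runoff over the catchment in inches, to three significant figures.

d ≈ 2.45 in

Direct runoff: 0.00, 0.92, 8.85, 11.77, 24.69, 35.62, 49.54, 40.46, 33.38, 27.31, 22.23, 18.15, 29.08, 0.00 cfs; ΣQ_DR = 302.0 cfs.
V = ΣQ_DR · Δt = 302.0 × 3600 s = 1.087 × 10^6 ft³.
Over A = 0.191 mi², depth = V / A = 2.45 in.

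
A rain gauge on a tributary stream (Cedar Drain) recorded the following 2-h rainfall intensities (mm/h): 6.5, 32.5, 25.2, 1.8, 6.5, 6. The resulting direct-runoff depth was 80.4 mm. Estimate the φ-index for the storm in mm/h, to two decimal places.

φ ≈ 8.75 mm/h

Only the 2 blocks with intensity above φ contribute runoff: 32.5, 25.2 mm/h.
Σ(I−φ)·Δt = d  ⇒  (32.5+25.2 − 2φ)·2 = 80.4
φ = (57.70 − 80.4/2) / 2 = 8.75 mm/h.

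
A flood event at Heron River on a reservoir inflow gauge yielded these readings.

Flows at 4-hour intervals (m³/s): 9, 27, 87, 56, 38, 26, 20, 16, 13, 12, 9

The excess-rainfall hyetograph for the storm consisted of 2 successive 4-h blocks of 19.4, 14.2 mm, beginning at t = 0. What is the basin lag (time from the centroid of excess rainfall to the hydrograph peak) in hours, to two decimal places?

Centroid of excess rainfall: t_c = Σ P_i·t̄_i / ΣP_i = 3.6905 h (block centres at 2, 6 h).
Hydrograph peak occurs at t = 8 h, so basin lag t_L = 8 − 3.6905 = 4.31 h.

t_L ≈ 4.31 h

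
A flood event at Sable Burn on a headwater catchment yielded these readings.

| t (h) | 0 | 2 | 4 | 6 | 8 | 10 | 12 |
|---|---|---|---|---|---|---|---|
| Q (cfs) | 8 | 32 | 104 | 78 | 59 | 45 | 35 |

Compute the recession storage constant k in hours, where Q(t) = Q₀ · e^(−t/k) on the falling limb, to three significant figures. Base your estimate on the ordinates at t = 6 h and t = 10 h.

On the falling limb, Q drops from 78 to 45 cfs between t = 6 h and t = 10 h (Δt = 4 h).
k = −Δt / ln(Q₂/Q₁) = −4 / ln(45/78) = 7.27 h.

k ≈ 7.27 h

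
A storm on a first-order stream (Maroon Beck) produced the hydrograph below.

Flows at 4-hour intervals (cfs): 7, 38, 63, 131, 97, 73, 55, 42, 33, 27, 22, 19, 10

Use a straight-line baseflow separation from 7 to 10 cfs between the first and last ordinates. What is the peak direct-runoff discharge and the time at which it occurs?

Subtracting baseflow gives direct-runoff ordinates: 0.00, 30.75, 55.50, 123.25, 89.00, 64.75, 46.50, 33.25, 24.00, 17.75, 12.50, 9.25, 0.00 cfs.
The maximum is 123.25 cfs, occurring at the reading for t = 12 h.

Q_p = 123.25 cfs at t = 12 h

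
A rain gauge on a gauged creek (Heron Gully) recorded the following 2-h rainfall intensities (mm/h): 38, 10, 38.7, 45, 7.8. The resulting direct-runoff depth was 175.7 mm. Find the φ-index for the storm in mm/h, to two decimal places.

φ ≈ 11.28 mm/h

Only the 3 blocks with intensity above φ contribute runoff: 38, 38.7, 45 mm/h.
Σ(I−φ)·Δt = d  ⇒  (38+38.7+45 − 3φ)·2 = 175.7
φ = (121.7 − 175.7/2) / 3 = 11.28 mm/h.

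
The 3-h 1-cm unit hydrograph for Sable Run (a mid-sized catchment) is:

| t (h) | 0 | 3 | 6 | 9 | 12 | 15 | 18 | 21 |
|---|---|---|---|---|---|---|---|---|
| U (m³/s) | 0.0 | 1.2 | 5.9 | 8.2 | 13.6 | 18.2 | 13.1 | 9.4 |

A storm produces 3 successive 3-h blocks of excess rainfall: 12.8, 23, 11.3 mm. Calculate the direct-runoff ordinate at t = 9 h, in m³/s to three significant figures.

By discrete convolution, Q_j = Σ (P_i / 10 mm) · U_{j−i}.
At t = 9 h (j=3): Q = (12.8/10)·8.2 + (23/10)·5.9 + (11.3/10)·1.2 = 25.4 m³/s.

Q ≈ 25.4 m³/s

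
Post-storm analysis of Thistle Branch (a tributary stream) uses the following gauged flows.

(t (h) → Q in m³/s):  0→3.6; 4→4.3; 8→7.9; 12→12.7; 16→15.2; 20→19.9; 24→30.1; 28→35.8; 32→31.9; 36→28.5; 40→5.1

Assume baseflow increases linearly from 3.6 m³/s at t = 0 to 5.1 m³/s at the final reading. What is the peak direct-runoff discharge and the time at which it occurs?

Subtracting baseflow gives direct-runoff ordinates: 0.00, 0.55, 4.00, 8.65, 11.00, 15.55, 25.60, 31.15, 27.10, 23.55, 0.00 m³/s.
The maximum is 31.15 m³/s, occurring at the reading for t = 28 h.

Q_p = 31.15 m³/s at t = 28 h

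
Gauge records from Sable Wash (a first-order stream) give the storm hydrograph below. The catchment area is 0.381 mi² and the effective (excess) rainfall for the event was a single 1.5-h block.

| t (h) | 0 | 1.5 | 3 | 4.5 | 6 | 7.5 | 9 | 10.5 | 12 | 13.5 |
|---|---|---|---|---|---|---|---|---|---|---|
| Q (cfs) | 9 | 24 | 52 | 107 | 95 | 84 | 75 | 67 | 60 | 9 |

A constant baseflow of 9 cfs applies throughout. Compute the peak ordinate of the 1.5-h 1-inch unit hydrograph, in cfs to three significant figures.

Direct runoff: 0.0, 15.0, 43.0, 98.0, 86.0, 75.0, 66.0, 58.0, 51.0, 0.0 cfs; ΣQ_DR = 492.0 cfs, peak = 98.0 cfs.
Runoff depth d = ΣQ_DR·Δt / A = 492.0 × 5400 / (0.381 mi²) = 3.002 in.
The 1-inch UH is the DRH scaled by (1 in)/d, so U_p = 98.0 × 1/3.002 = 32.6 cfs.

U_p ≈ 32.6 cfs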